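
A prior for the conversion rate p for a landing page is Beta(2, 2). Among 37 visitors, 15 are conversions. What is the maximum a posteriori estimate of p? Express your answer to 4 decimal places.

p̂_MAP = 0.4103

Prior: Beta(2, 2).
Data: 15 successes in 37 trials. The binomial likelihood contributes p^15(1−p)^22, so the posterior is Beta(2+15, 2+22) = Beta(17, 24).
For Beta(a, b) with a, b > 1 the mode is (a−1)/(a+b−2) = 16/39 ≈ 0.4103.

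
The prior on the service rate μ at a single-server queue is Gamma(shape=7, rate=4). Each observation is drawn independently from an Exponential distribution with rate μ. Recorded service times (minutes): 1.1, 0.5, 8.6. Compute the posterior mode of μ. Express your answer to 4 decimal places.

μ̂_MAP = 0.6338

The Exponential(rate=μ) likelihood is ∝ μ^n e^(−μΣtᵢ). Here n = 3 and Σtᵢ = 1.1 + 0.5 + 8.6 = 10.2.
Posterior ∝ μ^6e^(−4μ) · μ^3e^(−10.2μ) = μ^9e^(−14.2μ), i.e. Gamma(10, 14.2).
Mode = (a−1)/b = 9/14.2 ≈ 0.6338.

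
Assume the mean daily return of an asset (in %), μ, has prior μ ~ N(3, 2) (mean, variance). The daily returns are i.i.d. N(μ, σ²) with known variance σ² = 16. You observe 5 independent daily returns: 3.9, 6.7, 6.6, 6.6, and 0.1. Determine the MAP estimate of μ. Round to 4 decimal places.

n = 5; x̄ = (3.9 + 6.7 + 6.6 + 6.6 + 0.1)/5 = 23.9/5 = 4.78.
For a Normal prior and Normal likelihood with known variance, the posterior is Normal; its mode equals its mean, the precision-weighted average.
Prior precision 1/σ₀² = 1/2 = 0.5; data precision n/σ² = 5/16 = 0.3125.
μ̂ = (0.5·3 + 0.3125·4.78) / (0.5 + 0.3125) = 2.99375/0.8125 = 479/130 ≈ 3.6846.

μ̂_MAP = 3.6846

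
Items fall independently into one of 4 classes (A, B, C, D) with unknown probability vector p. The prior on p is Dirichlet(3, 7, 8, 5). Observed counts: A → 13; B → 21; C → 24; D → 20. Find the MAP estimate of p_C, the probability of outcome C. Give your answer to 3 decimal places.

The posterior is Dirichlet(αᵢ + nᵢ) = Dirichlet(16, 28, 32, 25).
For a Dirichlet(a₁,…,a_K) with all aᵢ > 1, the mode has j-th component (aⱼ − 1)/(Σaᵢ − K).
Here Σaᵢ = 101 and K = 4, so p_C = (32 − 1)/(101 − 4) = 31/97 ≈ 0.320.

MAP estimate of p_C = 0.320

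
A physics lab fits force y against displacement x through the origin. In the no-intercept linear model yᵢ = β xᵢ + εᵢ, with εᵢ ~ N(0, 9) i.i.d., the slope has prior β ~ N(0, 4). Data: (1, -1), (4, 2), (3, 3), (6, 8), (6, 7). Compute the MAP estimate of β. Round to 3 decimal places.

log p(β | y) = −Σ(yᵢ − βxᵢ)²/(2·9) − β²/(2·4) + const.
Setting the derivative to zero: Σxᵢ(yᵢ − βxᵢ)/9 − β/4 = 0, so β = Σxᵢyᵢ / (Σxᵢ² + σ²/τ²).
Σxᵢyᵢ = 1·(-1) + 4·2 + 3·3 + 6·8 + 6·7 = 106; Σxᵢ² = 98; σ²/τ² = 2.25.
β̂_MAP = 106 / (98 + 2.25) = 106/100.25 ≈ 1.057.

β̂_MAP = 1.057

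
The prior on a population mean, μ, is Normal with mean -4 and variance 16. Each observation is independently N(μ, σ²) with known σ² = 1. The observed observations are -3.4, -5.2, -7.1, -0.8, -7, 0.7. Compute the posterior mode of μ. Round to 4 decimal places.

n = 6; x̄ = ((-3.4) + (-5.2) + (-7.1) + (-0.8) + (-7) + 0.7)/6 = -22.8/6 = -3.8.
For a Normal prior and Normal likelihood with known variance, the posterior is Normal; its mode equals its mean, the precision-weighted average.
Prior precision 1/σ₀² = 1/16 = 0.0625; data precision n/σ² = 6/1 = 6.
μ̂ = (0.0625·(-4) + 6·(-3.8)) / (0.0625 + 6) = (-23.05)/6.0625 = -1844/485 ≈ -3.8021.

μ̂_MAP = -3.8021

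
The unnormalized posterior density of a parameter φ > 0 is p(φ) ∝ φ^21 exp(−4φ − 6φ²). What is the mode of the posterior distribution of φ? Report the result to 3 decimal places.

φ̂_MAP = 1.167

ℓ'(φ) = 21/φ − 4 − 12φ. Setting this to zero and multiplying by φ: 12φ² + 4φ − 21 = 0.
φ = (−4 + √(4² + 4·12·21)) / (2·12) = (−4 + √1024) / 24 = (−4 + 32)/24 = 7/6.
ℓ''(φ) = −21/φ² − 12 < 0, confirming a maximum.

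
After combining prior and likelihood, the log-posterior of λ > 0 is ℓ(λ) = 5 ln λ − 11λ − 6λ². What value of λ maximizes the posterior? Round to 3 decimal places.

λ̂_MAP = 0.333

ℓ'(λ) = 5/λ − 11 − 12λ. Setting this to zero and multiplying by λ: 12λ² + 11λ − 5 = 0.
λ = (−11 + √(11² + 4·12·5)) / (2·12) = (−11 + √361) / 24 = (−11 + 19)/24 = 1/3.
ℓ''(λ) = −5/λ² − 12 < 0, confirming a maximum.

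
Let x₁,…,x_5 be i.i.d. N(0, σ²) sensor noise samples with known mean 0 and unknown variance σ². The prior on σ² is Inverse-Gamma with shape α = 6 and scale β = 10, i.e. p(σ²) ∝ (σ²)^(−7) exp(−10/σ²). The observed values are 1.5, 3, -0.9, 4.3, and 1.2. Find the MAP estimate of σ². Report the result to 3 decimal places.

σ̂²_MAP = 2.736

Sum of squared deviations about the known mean: SS = (1.5−0)² + (3−0)² + (-0.9−0)² + (4.3−0)² + (1.2−0)² = 31.99.
The Normal likelihood contributes (σ²)^(−n/2) exp(−SS/(2σ²)), so the posterior is Inverse-Gamma(α + n/2, β + SS/2) = Inverse-Gamma(8.5, 25.995).
The mode of Inverse-Gamma(a, b) is b/(a+1) = 25.995/9.5 ≈ 2.736.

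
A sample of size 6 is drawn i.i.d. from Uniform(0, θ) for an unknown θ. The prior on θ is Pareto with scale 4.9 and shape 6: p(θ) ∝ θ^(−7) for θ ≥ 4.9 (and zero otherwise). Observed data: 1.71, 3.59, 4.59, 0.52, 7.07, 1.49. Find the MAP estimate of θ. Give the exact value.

The Uniform(0, θ) likelihood is θ^(−n) for θ ≥ max(xᵢ), zero otherwise. Here max(xᵢ) = 7.07.
Posterior ∝ θ^(−7) · θ^(−6) = θ^(−13) on θ ≥ max(4.9, 7.07) = 7.07.
This density is strictly decreasing in θ, so the posterior mode lies at the lower boundary of the support.

θ̂_MAP = 7.07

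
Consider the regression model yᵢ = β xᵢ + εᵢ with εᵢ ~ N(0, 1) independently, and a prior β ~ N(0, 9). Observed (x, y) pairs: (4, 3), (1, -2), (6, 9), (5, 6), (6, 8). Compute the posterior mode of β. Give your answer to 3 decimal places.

log p(β | y) = −Σ(yᵢ − βxᵢ)²/(2·1) − β²/(2·9) + const.
Setting the derivative to zero: Σxᵢ(yᵢ − βxᵢ)/1 − β/9 = 0, so β = Σxᵢyᵢ / (Σxᵢ² + σ²/τ²).
Σxᵢyᵢ = 4·3 + 1·(-2) + 6·9 + 5·6 + 6·8 = 142; Σxᵢ² = 114; σ²/τ² = 1/9.
β̂_MAP = 142 / (114 + 1/9) = 142/(1027/9) = 1278/1027 ≈ 1.244.

β̂_MAP = 1.244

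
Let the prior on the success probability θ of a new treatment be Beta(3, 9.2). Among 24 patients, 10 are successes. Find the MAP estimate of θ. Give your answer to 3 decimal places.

θ̂_MAP = 0.351

Prior: Beta(3, 9.2).
Data: 10 successes in 24 trials. The binomial likelihood contributes θ^10(1−θ)^14, so the posterior is Beta(3+10, 9.2+14) = Beta(13, 23.2).
For Beta(a, b) with a, b > 1 the mode is (a−1)/(a+b−2) = 12/34.2 ≈ 0.351.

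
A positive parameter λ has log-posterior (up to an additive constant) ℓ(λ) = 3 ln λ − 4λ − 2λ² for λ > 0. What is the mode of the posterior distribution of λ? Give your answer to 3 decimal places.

λ̂_MAP = 0.500

ℓ'(λ) = 3/λ − 4 − 4λ. Setting this to zero and multiplying by λ: 4λ² + 4λ − 3 = 0.
λ = (−4 + √(4² + 4·4·3)) / (2·4) = (−4 + √64) / 8 = (−4 + 8)/8 = 1/2.
ℓ''(λ) = −3/λ² − 4 < 0, confirming a maximum.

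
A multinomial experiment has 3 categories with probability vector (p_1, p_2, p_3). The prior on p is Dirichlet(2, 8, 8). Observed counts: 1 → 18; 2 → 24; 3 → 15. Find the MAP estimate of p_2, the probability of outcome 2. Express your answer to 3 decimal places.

MAP estimate: 0.431

The posterior is Dirichlet(αᵢ + nᵢ) = Dirichlet(20, 32, 23).
For a Dirichlet(a₁,…,a_K) with all aᵢ > 1, the mode has j-th component (aⱼ − 1)/(Σaᵢ − K).
Here Σaᵢ = 75 and K = 3, so p_2 = (32 − 1)/(75 − 3) = 31/72 ≈ 0.431.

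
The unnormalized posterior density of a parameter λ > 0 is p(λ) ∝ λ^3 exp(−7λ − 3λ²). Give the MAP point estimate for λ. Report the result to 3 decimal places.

λ̂_MAP = 0.333

ℓ'(λ) = 3/λ − 7 − 6λ. Setting this to zero and multiplying by λ: 6λ² + 7λ − 3 = 0.
λ = (−7 + √(7² + 4·6·3)) / (2·6) = (−7 + √121) / 12 = (−7 + 11)/12 = 1/3.
ℓ''(λ) = −3/λ² − 6 < 0, confirming a maximum.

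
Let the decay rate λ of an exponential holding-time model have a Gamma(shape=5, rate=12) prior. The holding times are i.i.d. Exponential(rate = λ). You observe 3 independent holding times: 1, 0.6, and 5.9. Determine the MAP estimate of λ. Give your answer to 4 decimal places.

The Exponential(rate=λ) likelihood is ∝ λ^n e^(−λΣtᵢ). Here n = 3 and Σtᵢ = 1 + 0.6 + 5.9 = 7.5.
Posterior ∝ λ^4e^(−12λ) · λ^3e^(−7.5λ) = λ^7e^(−19.5λ), i.e. Gamma(8, 19.5).
Mode = (a−1)/b = 7/19.5 ≈ 0.3590.

λ̂_MAP = 0.3590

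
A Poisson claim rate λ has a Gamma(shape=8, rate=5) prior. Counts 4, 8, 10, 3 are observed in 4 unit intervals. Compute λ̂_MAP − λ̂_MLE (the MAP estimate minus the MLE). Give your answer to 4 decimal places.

MAP − MLE = -2.6944

Σxᵢ = 25. Posterior is Gamma(33, 9); MAP = (33−1)/9 = 32/9 ≈ 3.55556.
MLE = x̄ = 25/4 ≈ 6.25000.
Difference = 32/9 − 25/4 = -97/36 ≈ -2.6944.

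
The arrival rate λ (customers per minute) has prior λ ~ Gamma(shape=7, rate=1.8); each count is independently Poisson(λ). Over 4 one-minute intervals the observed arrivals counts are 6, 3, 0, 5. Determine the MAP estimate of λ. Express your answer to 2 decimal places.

Σxᵢ = 6+3+0+5 = 14, with n = 4.
Posterior ∝ λ^6e^(−1.8λ) · λ^14e^(−4λ) = λ^20e^(−5.8λ), i.e. Gamma(shape=21, rate=5.8).
The mode of a Gamma(a, b) with a ≥ 1 (shape–rate) is (a−1)/b = 20/5.8 ≈ 3.45.

λ̂_MAP = 3.45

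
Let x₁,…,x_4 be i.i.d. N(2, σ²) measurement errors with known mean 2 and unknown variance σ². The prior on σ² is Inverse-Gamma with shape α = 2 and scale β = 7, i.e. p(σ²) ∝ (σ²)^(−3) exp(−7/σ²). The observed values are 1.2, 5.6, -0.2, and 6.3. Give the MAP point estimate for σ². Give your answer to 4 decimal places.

σ̂²_MAP = 5.0930

Sum of squared deviations about the known mean: SS = (1.2−2)² + (5.6−2)² + (-0.2−2)² + (6.3−2)² = 36.93.
The Normal likelihood contributes (σ²)^(−n/2) exp(−SS/(2σ²)), so the posterior is Inverse-Gamma(α + n/2, β + SS/2) = Inverse-Gamma(4, 25.465).
The mode of Inverse-Gamma(a, b) is b/(a+1) = 25.465/5 ≈ 5.0930.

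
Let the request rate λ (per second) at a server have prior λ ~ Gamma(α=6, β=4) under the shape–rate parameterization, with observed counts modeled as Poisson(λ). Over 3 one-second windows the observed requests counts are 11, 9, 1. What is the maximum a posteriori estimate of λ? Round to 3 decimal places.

λ̂_MAP = 3.714

Σxᵢ = 11+9+1 = 21, with n = 3.
Posterior ∝ λ^5e^(−4λ) · λ^21e^(−3λ) = λ^26e^(−7λ), i.e. Gamma(shape=27, rate=7).
The mode of a Gamma(a, b) with a ≥ 1 (shape–rate) is (a−1)/b = 26/7 ≈ 3.714.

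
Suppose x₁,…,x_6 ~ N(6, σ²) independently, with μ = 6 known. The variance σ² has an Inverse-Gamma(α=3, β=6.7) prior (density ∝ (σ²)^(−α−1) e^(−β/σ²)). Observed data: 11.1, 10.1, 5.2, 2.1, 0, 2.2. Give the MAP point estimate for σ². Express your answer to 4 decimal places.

σ̂²_MAP = 8.7507

Sum of squared deviations about the known mean: SS = (11.1−6)² + (10.1−6)² + (5.2−6)² + (2.1−6)² + (0−6)² + (2.2−6)² = 109.11.
The Normal likelihood contributes (σ²)^(−n/2) exp(−SS/(2σ²)), so the posterior is Inverse-Gamma(α + n/2, β + SS/2) = Inverse-Gamma(6, 61.255).
The mode of Inverse-Gamma(a, b) is b/(a+1) = 61.255/7 ≈ 8.7507.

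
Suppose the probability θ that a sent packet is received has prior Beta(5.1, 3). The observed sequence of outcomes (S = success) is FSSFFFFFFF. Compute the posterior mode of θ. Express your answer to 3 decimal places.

Prior: Beta(5.1, 3).
Data: 2 successes in 10 trials (from the sequence). The binomial likelihood contributes θ^2(1−θ)^8, so the posterior is Beta(5.1+2, 3+8) = Beta(7.1, 11).
For Beta(a, b) with a, b > 1 the mode is (a−1)/(a+b−2) = 6.1/16.1 ≈ 0.379.

θ̂_MAP = 0.379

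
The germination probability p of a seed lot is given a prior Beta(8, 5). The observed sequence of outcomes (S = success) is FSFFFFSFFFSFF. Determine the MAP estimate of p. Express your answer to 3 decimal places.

Prior: Beta(8, 5).
Data: 3 successes in 13 trials (from the sequence). The binomial likelihood contributes p^3(1−p)^10, so the posterior is Beta(8+3, 5+10) = Beta(11, 15).
For Beta(a, b) with a, b > 1 the mode is (a−1)/(a+b−2) = 10/24 ≈ 0.417.

p̂_MAP = 0.417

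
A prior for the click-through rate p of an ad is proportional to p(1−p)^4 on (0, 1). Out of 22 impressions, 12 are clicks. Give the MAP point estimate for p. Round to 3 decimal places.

The prior density ∝ p(1−p)^4 is the kernel of Beta(2, 5).
Data: 12 successes in 22 trials. The binomial likelihood contributes p^12(1−p)^10, so the posterior is Beta(2+12, 5+10) = Beta(14, 15).
For Beta(a, b) with a, b > 1 the mode is (a−1)/(a+b−2) = 13/27 ≈ 0.481.

p̂_MAP = 0.481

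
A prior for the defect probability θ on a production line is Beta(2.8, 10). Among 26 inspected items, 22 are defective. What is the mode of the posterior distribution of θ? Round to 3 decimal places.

θ̂_MAP = 0.647

Prior: Beta(2.8, 10).
Data: 22 successes in 26 trials. The binomial likelihood contributes θ^22(1−θ)^4, so the posterior is Beta(2.8+22, 10+4) = Beta(24.8, 14).
For Beta(a, b) with a, b > 1 the mode is (a−1)/(a+b−2) = 23.8/36.8 ≈ 0.647.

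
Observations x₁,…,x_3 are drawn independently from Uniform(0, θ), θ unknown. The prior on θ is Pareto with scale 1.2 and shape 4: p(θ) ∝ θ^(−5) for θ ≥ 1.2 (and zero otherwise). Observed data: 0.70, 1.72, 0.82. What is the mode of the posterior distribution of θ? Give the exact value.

The Uniform(0, θ) likelihood is θ^(−n) for θ ≥ max(xᵢ), zero otherwise. Here max(xᵢ) = 1.72.
Posterior ∝ θ^(−5) · θ^(−3) = θ^(−8) on θ ≥ max(1.2, 1.72) = 1.72.
This density is strictly decreasing in θ, so the posterior mode lies at the lower boundary of the support.

θ̂_MAP = 1.72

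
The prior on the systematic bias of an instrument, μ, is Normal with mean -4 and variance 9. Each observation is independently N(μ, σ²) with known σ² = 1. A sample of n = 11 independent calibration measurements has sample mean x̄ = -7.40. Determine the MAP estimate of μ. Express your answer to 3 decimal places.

μ̂_MAP = -7.366

n = 11, x̄ = -7.40.
For a Normal prior and Normal likelihood with known variance, the posterior is Normal; its mode equals its mean, the precision-weighted average.
Prior precision 1/σ₀² = 1/9; data precision n/σ² = 11/1 = 11.
μ̂ = ((1/9)·(-4) + 11·(-7.4)) / (1/9 + 11) = (-3683/45)/(100/9) = -7.366.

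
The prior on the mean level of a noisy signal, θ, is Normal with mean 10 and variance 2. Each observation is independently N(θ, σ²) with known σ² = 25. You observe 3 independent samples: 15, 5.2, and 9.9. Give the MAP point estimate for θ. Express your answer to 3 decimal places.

θ̂_MAP = 10.006

n = 3; x̄ = (15 + 5.2 + 9.9)/3 = 30.1/3 = 301/30 ≈ 10.0333.
For a Normal prior and Normal likelihood with known variance, the posterior is Normal; its mode equals its mean, the precision-weighted average.
Prior precision 1/σ₀² = 1/2 = 0.5; data precision n/σ² = 3/25 = 0.12.
θ̂ = (0.5·10 + 0.12·(301/30)) / (0.5 + 0.12) = 6.204/0.62 = 1551/155 ≈ 10.006.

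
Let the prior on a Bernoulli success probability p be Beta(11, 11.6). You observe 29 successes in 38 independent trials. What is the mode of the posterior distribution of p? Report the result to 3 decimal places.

Prior: Beta(11, 11.6).
Data: 29 successes in 38 trials. The binomial likelihood contributes p^29(1−p)^9, so the posterior is Beta(11+29, 11.6+9) = Beta(40, 20.6).
For Beta(a, b) with a, b > 1 the mode is (a−1)/(a+b−2) = 39/58.6 ≈ 0.666.

p̂_MAP = 0.666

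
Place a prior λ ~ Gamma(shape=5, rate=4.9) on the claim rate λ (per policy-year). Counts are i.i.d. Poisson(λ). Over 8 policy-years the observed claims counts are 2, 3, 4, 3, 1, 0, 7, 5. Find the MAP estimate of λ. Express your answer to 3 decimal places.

Σxᵢ = 2+3+4+3+1+0+7+5 = 25, with n = 8.
Posterior ∝ λ^4e^(−4.9λ) · λ^25e^(−8λ) = λ^29e^(−12.9λ), i.e. Gamma(shape=30, rate=12.9).
The mode of a Gamma(a, b) with a ≥ 1 (shape–rate) is (a−1)/b = 29/12.9 ≈ 2.248.

λ̂_MAP = 2.248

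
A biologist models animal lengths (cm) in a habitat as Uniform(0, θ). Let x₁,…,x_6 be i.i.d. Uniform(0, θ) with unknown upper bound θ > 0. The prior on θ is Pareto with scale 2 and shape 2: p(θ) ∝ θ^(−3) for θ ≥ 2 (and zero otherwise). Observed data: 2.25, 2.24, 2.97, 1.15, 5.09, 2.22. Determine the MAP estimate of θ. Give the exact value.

The Uniform(0, θ) likelihood is θ^(−n) for θ ≥ max(xᵢ), zero otherwise. Here max(xᵢ) = 5.09.
Posterior ∝ θ^(−3) · θ^(−6) = θ^(−9) on θ ≥ max(2, 5.09) = 5.09.
This density is strictly decreasing in θ, so the posterior mode lies at the lower boundary of the support.

θ̂_MAP = 5.09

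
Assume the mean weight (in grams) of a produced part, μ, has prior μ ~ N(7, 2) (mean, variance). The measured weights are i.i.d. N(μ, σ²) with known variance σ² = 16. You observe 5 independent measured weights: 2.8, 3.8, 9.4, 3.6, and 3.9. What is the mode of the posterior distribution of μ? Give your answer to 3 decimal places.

μ̂_MAP = 6.115

n = 5; x̄ = (2.8 + 3.8 + 9.4 + 3.6 + 3.9)/5 = 23.5/5 = 4.7.
For a Normal prior and Normal likelihood with known variance, the posterior is Normal; its mode equals its mean, the precision-weighted average.
Prior precision 1/σ₀² = 1/2 = 0.5; data precision n/σ² = 5/16 = 0.3125.
μ̂ = (0.5·7 + 0.3125·4.7) / (0.5 + 0.3125) = 4.96875/0.8125 = 159/26 ≈ 6.115.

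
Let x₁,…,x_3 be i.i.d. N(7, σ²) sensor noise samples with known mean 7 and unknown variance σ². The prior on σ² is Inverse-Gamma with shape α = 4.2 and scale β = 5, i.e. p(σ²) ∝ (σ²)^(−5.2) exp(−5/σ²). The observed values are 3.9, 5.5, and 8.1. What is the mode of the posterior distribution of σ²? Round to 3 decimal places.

Sum of squared deviations about the known mean: SS = (3.9−7)² + (5.5−7)² + (8.1−7)² = 13.07.
The Normal likelihood contributes (σ²)^(−n/2) exp(−SS/(2σ²)), so the posterior is Inverse-Gamma(α + n/2, β + SS/2) = Inverse-Gamma(5.7, 11.535).
The mode of Inverse-Gamma(a, b) is b/(a+1) = 11.535/6.7 ≈ 1.722.

σ̂²_MAP = 1.722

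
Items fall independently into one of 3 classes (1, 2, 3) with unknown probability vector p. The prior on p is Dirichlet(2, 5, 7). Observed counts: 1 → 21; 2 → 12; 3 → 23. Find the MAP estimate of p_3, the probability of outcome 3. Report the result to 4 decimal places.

MAP estimate: 0.4328

The posterior is Dirichlet(αᵢ + nᵢ) = Dirichlet(23, 17, 30).
For a Dirichlet(a₁,…,a_K) with all aᵢ > 1, the mode has j-th component (aⱼ − 1)/(Σaᵢ − K).
Here Σaᵢ = 70 and K = 3, so p_3 = (30 − 1)/(70 − 3) = 29/67 ≈ 0.4328.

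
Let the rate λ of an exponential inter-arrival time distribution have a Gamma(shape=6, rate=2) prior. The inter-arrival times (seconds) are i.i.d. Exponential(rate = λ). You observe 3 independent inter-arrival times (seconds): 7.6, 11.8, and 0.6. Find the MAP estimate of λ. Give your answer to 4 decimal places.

λ̂_MAP = 0.3636

The Exponential(rate=λ) likelihood is ∝ λ^n e^(−λΣtᵢ). Here n = 3 and Σtᵢ = 7.6 + 11.8 + 0.6 = 20.
Posterior ∝ λ^5e^(−2λ) · λ^3e^(−20λ) = λ^8e^(−22λ), i.e. Gamma(9, 22).
Mode = (a−1)/b = 8/22 ≈ 0.3636.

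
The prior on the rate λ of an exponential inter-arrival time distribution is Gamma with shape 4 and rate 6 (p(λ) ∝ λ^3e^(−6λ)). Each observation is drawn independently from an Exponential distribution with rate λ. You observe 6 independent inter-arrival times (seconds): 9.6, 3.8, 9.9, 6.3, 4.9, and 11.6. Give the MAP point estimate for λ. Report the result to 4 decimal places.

λ̂_MAP = 0.1727

The Exponential(rate=λ) likelihood is ∝ λ^n e^(−λΣtᵢ). Here n = 6 and Σtᵢ = 9.6 + 3.8 + 9.9 + 6.3 + 4.9 + 11.6 = 46.1.
Posterior ∝ λ^3e^(−6λ) · λ^6e^(−46.1λ) = λ^9e^(−52.1λ), i.e. Gamma(10, 52.1).
Mode = (a−1)/b = 9/52.1 ≈ 0.1727.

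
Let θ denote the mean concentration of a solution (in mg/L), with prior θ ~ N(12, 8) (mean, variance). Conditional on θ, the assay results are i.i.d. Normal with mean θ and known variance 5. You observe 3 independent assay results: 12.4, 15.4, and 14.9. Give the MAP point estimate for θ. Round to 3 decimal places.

θ̂_MAP = 13.848

n = 3; x̄ = (12.4 + 15.4 + 14.9)/3 = 42.7/3 = 427/30 ≈ 14.2333.
For a Normal prior and Normal likelihood with known variance, the posterior is Normal; its mode equals its mean, the precision-weighted average.
Prior precision 1/σ₀² = 1/8 = 0.125; data precision n/σ² = 3/5 = 0.6.
θ̂ = (0.125·12 + 0.6·(427/30)) / (0.125 + 0.6) = 10.04/0.725 = 2008/145 ≈ 13.848.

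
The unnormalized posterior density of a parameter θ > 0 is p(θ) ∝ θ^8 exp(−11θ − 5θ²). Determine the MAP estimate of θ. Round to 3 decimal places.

θ̂_MAP = 0.500

ℓ'(θ) = 8/θ − 11 − 10θ. Setting this to zero and multiplying by θ: 10θ² + 11θ − 8 = 0.
θ = (−11 + √(11² + 4·10·8)) / (2·10) = (−11 + √441) / 20 = (−11 + 21)/20 = 1/2.
ℓ''(θ) = −8/θ² − 10 < 0, confirming a maximum.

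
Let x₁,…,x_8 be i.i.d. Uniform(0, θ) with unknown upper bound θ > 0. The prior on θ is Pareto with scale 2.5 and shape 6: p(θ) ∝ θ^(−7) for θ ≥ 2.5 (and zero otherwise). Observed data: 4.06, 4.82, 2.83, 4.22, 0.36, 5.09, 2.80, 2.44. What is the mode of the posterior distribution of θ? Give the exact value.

θ̂_MAP = 5.09

The Uniform(0, θ) likelihood is θ^(−n) for θ ≥ max(xᵢ), zero otherwise. Here max(xᵢ) = 5.09.
Posterior ∝ θ^(−7) · θ^(−8) = θ^(−15) on θ ≥ max(2.5, 5.09) = 5.09.
This density is strictly decreasing in θ, so the posterior mode lies at the lower boundary of the support.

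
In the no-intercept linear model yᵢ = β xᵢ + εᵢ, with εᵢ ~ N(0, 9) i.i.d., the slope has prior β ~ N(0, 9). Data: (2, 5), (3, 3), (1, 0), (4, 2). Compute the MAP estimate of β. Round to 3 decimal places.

β̂_MAP = 0.871

log p(β | y) = −Σ(yᵢ − βxᵢ)²/(2·9) − β²/(2·9) + const.
Setting the derivative to zero: Σxᵢ(yᵢ − βxᵢ)/9 − β/9 = 0, so β = Σxᵢyᵢ / (Σxᵢ² + σ²/τ²).
Σxᵢyᵢ = 2·5 + 3·3 + 1·0 + 4·2 = 27; Σxᵢ² = 30; σ²/τ² = 1.
β̂_MAP = 27 / (30 + 1) = 27/31 ≈ 0.871.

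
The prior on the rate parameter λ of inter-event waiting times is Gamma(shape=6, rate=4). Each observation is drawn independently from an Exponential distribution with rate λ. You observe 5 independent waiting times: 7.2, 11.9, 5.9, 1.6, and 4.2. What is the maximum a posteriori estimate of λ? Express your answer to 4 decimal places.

The Exponential(rate=λ) likelihood is ∝ λ^n e^(−λΣtᵢ). Here n = 5 and Σtᵢ = 7.2 + 11.9 + 5.9 + 1.6 + 4.2 = 30.8.
Posterior ∝ λ^5e^(−4λ) · λ^5e^(−30.8λ) = λ^10e^(−34.8λ), i.e. Gamma(11, 34.8).
Mode = (a−1)/b = 10/34.8 ≈ 0.2874.

λ̂_MAP = 0.2874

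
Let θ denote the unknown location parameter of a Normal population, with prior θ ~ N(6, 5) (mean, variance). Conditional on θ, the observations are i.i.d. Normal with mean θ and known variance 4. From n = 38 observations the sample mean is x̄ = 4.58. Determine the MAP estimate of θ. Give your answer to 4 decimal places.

θ̂_MAP = 4.6093

n = 38, x̄ = 4.58.
For a Normal prior and Normal likelihood with known variance, the posterior is Normal; its mode equals its mean, the precision-weighted average.
Prior precision 1/σ₀² = 1/5 = 0.2; data precision n/σ² = 38/4 = 9.5.
θ̂ = (0.2·6 + 9.5·4.58) / (0.2 + 9.5) = 44.71/9.7 = 4471/970 ≈ 4.6093.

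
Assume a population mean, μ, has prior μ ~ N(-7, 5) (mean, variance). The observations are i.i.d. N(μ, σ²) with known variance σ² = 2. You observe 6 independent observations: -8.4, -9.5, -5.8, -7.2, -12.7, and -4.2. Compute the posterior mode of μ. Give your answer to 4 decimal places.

n = 6; x̄ = ((-8.4) + (-9.5) + (-5.8) + (-7.2) + (-12.7) + (-4.2))/6 = -47.8/6 = -239/30 ≈ -7.9667.
For a Normal prior and Normal likelihood with known variance, the posterior is Normal; its mode equals its mean, the precision-weighted average.
Prior precision 1/σ₀² = 1/5 = 0.2; data precision n/σ² = 6/2 = 3.
μ̂ = (0.2·(-7) + 3·(-239/30)) / (0.2 + 3) = (-25.3)/3.2 = -7.90625 ≈ -7.9063.

μ̂_MAP = -7.9063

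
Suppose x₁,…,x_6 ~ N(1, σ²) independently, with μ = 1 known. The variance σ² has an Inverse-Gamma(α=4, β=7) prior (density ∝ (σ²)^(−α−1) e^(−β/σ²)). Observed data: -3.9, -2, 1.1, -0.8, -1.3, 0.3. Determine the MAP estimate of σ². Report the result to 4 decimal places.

Sum of squared deviations about the known mean: SS = (-3.9−1)² + (-2−1)² + (1.1−1)² + (-0.8−1)² + (-1.3−1)² + (0.3−1)² = 42.04.
The Normal likelihood contributes (σ²)^(−n/2) exp(−SS/(2σ²)), so the posterior is Inverse-Gamma(α + n/2, β + SS/2) = Inverse-Gamma(7, 28.02).
The mode of Inverse-Gamma(a, b) is b/(a+1) = 28.02/8 ≈ 3.5025.

σ̂²_MAP = 3.5025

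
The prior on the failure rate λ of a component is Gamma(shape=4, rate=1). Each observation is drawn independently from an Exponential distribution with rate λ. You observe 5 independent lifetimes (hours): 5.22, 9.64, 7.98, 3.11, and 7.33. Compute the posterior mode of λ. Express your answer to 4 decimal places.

λ̂_MAP = 0.2334

The Exponential(rate=λ) likelihood is ∝ λ^n e^(−λΣtᵢ). Here n = 5 and Σtᵢ = 5.22 + 9.64 + 7.98 + 3.11 + 7.33 = 33.28.
Posterior ∝ λ^3e^(−1λ) · λ^5e^(−33.28λ) = λ^8e^(−34.28λ), i.e. Gamma(9, 34.28).
Mode = (a−1)/b = 8/34.28 ≈ 0.2334.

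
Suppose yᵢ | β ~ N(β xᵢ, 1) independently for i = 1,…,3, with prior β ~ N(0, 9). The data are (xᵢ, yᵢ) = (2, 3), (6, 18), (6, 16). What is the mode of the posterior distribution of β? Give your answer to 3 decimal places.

β̂_MAP = 2.759

log p(β | y) = −Σ(yᵢ − βxᵢ)²/(2·1) − β²/(2·9) + const.
Setting the derivative to zero: Σxᵢ(yᵢ − βxᵢ)/1 − β/9 = 0, so β = Σxᵢyᵢ / (Σxᵢ² + σ²/τ²).
Σxᵢyᵢ = 2·3 + 6·18 + 6·16 = 210; Σxᵢ² = 76; σ²/τ² = 1/9.
β̂_MAP = 210 / (76 + 1/9) = 210/(685/9) = 378/137 ≈ 2.759.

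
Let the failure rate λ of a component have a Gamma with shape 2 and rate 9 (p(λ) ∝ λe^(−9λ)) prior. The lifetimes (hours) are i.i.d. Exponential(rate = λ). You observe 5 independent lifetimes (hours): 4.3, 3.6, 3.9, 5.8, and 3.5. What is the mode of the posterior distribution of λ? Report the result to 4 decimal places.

The Exponential(rate=λ) likelihood is ∝ λ^n e^(−λΣtᵢ). Here n = 5 and Σtᵢ = 4.3 + 3.6 + 3.9 + 5.8 + 3.5 = 21.1.
Posterior ∝ λe^(−9λ) · λ^5e^(−21.1λ) = λ^6e^(−30.1λ), i.e. Gamma(7, 30.1).
Mode = (a−1)/b = 6/30.1 ≈ 0.1993.

λ̂_MAP = 0.1993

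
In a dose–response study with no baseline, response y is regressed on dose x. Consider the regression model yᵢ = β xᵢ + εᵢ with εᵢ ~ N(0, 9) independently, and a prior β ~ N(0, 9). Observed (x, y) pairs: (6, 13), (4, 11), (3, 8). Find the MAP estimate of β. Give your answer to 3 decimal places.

β̂_MAP = 2.355

log p(β | y) = −Σ(yᵢ − βxᵢ)²/(2·9) − β²/(2·9) + const.
Setting the derivative to zero: Σxᵢ(yᵢ − βxᵢ)/9 − β/9 = 0, so β = Σxᵢyᵢ / (Σxᵢ² + σ²/τ²).
Σxᵢyᵢ = 6·13 + 4·11 + 3·8 = 146; Σxᵢ² = 61; σ²/τ² = 1.
β̂_MAP = 146 / (61 + 1) = 146/62 ≈ 2.355.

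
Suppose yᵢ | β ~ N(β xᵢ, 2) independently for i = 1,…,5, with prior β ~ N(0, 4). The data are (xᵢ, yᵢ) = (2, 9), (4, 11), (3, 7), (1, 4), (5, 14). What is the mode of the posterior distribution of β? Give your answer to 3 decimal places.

log p(β | y) = −Σ(yᵢ − βxᵢ)²/(2·2) − β²/(2·4) + const.
Setting the derivative to zero: Σxᵢ(yᵢ − βxᵢ)/2 − β/4 = 0, so β = Σxᵢyᵢ / (Σxᵢ² + σ²/τ²).
Σxᵢyᵢ = 2·9 + 4·11 + 3·7 + 1·4 + 5·14 = 157; Σxᵢ² = 55; σ²/τ² = 0.5.
β̂_MAP = 157 / (55 + 0.5) = 157/55.5 ≈ 2.829.

β̂_MAP = 2.829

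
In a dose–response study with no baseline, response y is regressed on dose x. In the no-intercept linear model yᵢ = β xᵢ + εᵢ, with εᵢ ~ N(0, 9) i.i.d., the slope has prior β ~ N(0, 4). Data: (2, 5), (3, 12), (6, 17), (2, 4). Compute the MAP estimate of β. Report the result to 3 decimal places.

β̂_MAP = 2.824

log p(β | y) = −Σ(yᵢ − βxᵢ)²/(2·9) − β²/(2·4) + const.
Setting the derivative to zero: Σxᵢ(yᵢ − βxᵢ)/9 − β/4 = 0, so β = Σxᵢyᵢ / (Σxᵢ² + σ²/τ²).
Σxᵢyᵢ = 2·5 + 3·12 + 6·17 + 2·4 = 156; Σxᵢ² = 53; σ²/τ² = 2.25.
β̂_MAP = 156 / (53 + 2.25) = 156/55.25 ≈ 2.824.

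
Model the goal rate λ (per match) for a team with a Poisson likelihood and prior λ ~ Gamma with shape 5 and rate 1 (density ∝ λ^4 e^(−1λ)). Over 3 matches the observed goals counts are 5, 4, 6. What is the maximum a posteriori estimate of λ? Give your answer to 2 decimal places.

Σxᵢ = 5+4+6 = 15, with n = 3.
Posterior ∝ λ^4e^(−1λ) · λ^15e^(−3λ) = λ^19e^(−4λ), i.e. Gamma(shape=20, rate=4).
The mode of a Gamma(a, b) with a ≥ 1 (shape–rate) is (a−1)/b = 19/4 ≈ 4.75.

λ̂_MAP = 4.75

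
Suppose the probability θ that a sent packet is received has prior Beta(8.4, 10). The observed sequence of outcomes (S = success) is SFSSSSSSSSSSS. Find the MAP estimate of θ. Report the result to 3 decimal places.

θ̂_MAP = 0.660

Prior: Beta(8.4, 10).
Data: 12 successes in 13 trials (from the sequence). The binomial likelihood contributes θ^12(1−θ)^1, so the posterior is Beta(8.4+12, 10+1) = Beta(20.4, 11).
For Beta(a, b) with a, b > 1 the mode is (a−1)/(a+b−2) = 19.4/29.4 ≈ 0.660.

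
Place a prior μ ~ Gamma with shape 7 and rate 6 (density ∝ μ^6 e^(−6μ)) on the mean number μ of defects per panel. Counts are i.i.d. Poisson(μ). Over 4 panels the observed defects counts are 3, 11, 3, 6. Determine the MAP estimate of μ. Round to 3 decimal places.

μ̂_MAP = 2.900

Σxᵢ = 3+11+3+6 = 23, with n = 4.
Posterior ∝ μ^6e^(−6μ) · μ^23e^(−4μ) = μ^29e^(−10μ), i.e. Gamma(shape=30, rate=10).
The mode of a Gamma(a, b) with a ≥ 1 (shape–rate) is (a−1)/b = 29/10 ≈ 2.900.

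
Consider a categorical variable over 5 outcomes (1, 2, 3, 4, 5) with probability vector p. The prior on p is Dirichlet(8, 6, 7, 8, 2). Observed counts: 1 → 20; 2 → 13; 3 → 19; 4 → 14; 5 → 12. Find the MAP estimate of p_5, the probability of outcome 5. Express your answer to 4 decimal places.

The posterior is Dirichlet(αᵢ + nᵢ) = Dirichlet(28, 19, 26, 22, 14).
For a Dirichlet(a₁,…,a_K) with all aᵢ > 1, the mode has j-th component (aⱼ − 1)/(Σaᵢ − K).
Here Σaᵢ = 109 and K = 5, so p_5 = (14 − 1)/(109 − 5) = 13/104 ≈ 0.1250.

MAP estimate: 0.1250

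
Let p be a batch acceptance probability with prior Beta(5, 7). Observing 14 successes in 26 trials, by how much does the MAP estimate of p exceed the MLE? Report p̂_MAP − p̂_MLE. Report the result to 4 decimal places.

MAP − MLE = -0.0385

Posterior is Beta(19, 19); MAP = (19−1)/(38−2) = 18/36 ≈ 0.50000.
MLE ignores the prior: p̂_MLE = k/n = 14/26 ≈ 0.53846.
Difference = 18/36 − 14/26 = -1/26 ≈ -0.0385.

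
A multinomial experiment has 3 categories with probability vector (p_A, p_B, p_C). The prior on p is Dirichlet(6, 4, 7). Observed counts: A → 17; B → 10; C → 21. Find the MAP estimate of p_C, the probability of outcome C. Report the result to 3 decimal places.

The posterior is Dirichlet(αᵢ + nᵢ) = Dirichlet(23, 14, 28).
For a Dirichlet(a₁,…,a_K) with all aᵢ > 1, the mode has j-th component (aⱼ − 1)/(Σaᵢ − K).
Here Σaᵢ = 65 and K = 3, so p_C = (28 − 1)/(65 − 3) = 27/62 ≈ 0.435.

MAP estimate of p_C = 0.435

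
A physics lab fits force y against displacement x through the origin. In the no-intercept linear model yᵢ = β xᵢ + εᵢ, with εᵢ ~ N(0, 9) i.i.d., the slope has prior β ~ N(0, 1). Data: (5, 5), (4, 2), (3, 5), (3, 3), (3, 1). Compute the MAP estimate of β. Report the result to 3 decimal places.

log p(β | y) = −Σ(yᵢ − βxᵢ)²/(2·9) − β²/(2·1) + const.
Setting the derivative to zero: Σxᵢ(yᵢ − βxᵢ)/9 − β/1 = 0, so β = Σxᵢyᵢ / (Σxᵢ² + σ²/τ²).
Σxᵢyᵢ = 5·5 + 4·2 + 3·5 + 3·3 + 3·1 = 60; Σxᵢ² = 68; σ²/τ² = 9.
β̂_MAP = 60 / (68 + 9) = 60/77 ≈ 0.779.

β̂_MAP = 0.779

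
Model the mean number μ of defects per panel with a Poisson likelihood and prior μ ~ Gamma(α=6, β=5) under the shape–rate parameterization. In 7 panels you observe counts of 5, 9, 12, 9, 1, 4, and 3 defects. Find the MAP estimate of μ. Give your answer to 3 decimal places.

μ̂_MAP = 4.000

Σxᵢ = 5+9+12+9+1+4+3 = 43, with n = 7.
Posterior ∝ μ^5e^(−5μ) · μ^43e^(−7μ) = μ^48e^(−12μ), i.e. Gamma(shape=49, rate=12).
The mode of a Gamma(a, b) with a ≥ 1 (shape–rate) is (a−1)/b = 48/12 ≈ 4.000.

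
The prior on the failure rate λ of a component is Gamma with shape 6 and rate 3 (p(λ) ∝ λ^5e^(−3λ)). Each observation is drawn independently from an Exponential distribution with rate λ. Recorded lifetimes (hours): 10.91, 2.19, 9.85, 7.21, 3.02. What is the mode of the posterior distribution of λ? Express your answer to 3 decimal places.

λ̂_MAP = 0.276

The Exponential(rate=λ) likelihood is ∝ λ^n e^(−λΣtᵢ). Here n = 5 and Σtᵢ = 10.91 + 2.19 + 9.85 + 7.21 + 3.02 = 33.18.
Posterior ∝ λ^5e^(−3λ) · λ^5e^(−33.18λ) = λ^10e^(−36.18λ), i.e. Gamma(11, 36.18).
Mode = (a−1)/b = 10/36.18 ≈ 0.276.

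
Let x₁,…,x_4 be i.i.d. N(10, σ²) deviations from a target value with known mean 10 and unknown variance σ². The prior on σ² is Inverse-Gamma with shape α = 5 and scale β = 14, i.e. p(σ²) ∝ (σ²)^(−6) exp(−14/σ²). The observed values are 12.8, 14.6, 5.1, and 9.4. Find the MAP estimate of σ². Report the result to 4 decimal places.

Sum of squared deviations about the known mean: SS = (12.8−10)² + (14.6−10)² + (5.1−10)² + (9.4−10)² = 53.37.
The Normal likelihood contributes (σ²)^(−n/2) exp(−SS/(2σ²)), so the posterior is Inverse-Gamma(α + n/2, β + SS/2) = Inverse-Gamma(7, 40.685).
The mode of Inverse-Gamma(a, b) is b/(a+1) = 40.685/8 ≈ 5.0856.

σ̂²_MAP = 5.0856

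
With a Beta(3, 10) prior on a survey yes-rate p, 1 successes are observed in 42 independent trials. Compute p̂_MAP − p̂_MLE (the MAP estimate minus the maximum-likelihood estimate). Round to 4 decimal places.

MAP − MLE = 0.0328

Posterior is Beta(4, 51); MAP = (4−1)/(55−2) = 3/53 ≈ 0.05660.
MLE ignores the prior: p̂_MLE = k/n = 1/42 ≈ 0.02381.
Difference = 3/53 − 1/42 = 73/2226 ≈ 0.0328.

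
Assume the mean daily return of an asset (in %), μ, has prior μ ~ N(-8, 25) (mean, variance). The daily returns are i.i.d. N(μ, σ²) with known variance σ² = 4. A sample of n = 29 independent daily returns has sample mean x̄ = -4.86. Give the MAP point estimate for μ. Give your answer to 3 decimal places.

n = 29, x̄ = -4.86.
For a Normal prior and Normal likelihood with known variance, the posterior is Normal; its mode equals its mean, the precision-weighted average.
Prior precision 1/σ₀² = 1/25 = 0.04; data precision n/σ² = 29/4 = 7.25.
μ̂ = (0.04·(-8) + 7.25·(-4.86)) / (0.04 + 7.25) = (-35.555)/7.29 = -7111/1458 ≈ -4.877.

μ̂_MAP = -4.877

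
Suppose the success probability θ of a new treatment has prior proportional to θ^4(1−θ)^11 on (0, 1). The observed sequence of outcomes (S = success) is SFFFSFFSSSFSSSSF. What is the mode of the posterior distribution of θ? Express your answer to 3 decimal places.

θ̂_MAP = 0.419

The prior density ∝ θ^4(1−θ)^11 is the kernel of Beta(5, 12).
Data: 9 successes in 16 trials (from the sequence). The binomial likelihood contributes θ^9(1−θ)^7, so the posterior is Beta(5+9, 12+7) = Beta(14, 19).
For Beta(a, b) with a, b > 1 the mode is (a−1)/(a+b−2) = 13/31 ≈ 0.419.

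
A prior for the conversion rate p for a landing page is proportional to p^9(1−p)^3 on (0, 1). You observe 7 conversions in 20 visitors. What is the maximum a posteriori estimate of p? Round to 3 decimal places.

p̂_MAP = 0.500

The prior density ∝ p^9(1−p)^3 is the kernel of Beta(10, 4).
Data: 7 successes in 20 trials. The binomial likelihood contributes p^7(1−p)^13, so the posterior is Beta(10+7, 4+13) = Beta(17, 17).
For Beta(a, b) with a, b > 1 the mode is (a−1)/(a+b−2) = 16/32 ≈ 0.500.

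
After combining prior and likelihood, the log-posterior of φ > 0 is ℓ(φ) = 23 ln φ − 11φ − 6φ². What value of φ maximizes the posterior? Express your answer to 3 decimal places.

ℓ'(φ) = 23/φ − 11 − 12φ. Setting this to zero and multiplying by φ: 12φ² + 11φ − 23 = 0.
φ = (−11 + √(11² + 4·12·23)) / (2·12) = (−11 + √1225) / 24 = (−11 + 35)/24 = 1.
ℓ''(φ) = −23/φ² − 12 < 0, confirming a maximum.

φ̂_MAP = 1.000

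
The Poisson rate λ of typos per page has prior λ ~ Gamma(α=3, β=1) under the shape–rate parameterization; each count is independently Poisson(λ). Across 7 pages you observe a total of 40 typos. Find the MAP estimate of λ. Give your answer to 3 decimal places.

Σxᵢ = 40, n = 7.
Posterior ∝ λ^2e^(−1λ) · λ^40e^(−7λ) = λ^42e^(−8λ), i.e. Gamma(shape=43, rate=8).
The mode of a Gamma(a, b) with a ≥ 1 (shape–rate) is (a−1)/b = 42/8 ≈ 5.250.

λ̂_MAP = 5.250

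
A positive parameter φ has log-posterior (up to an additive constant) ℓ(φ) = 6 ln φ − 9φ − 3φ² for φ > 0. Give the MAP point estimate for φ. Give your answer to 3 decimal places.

φ̂_MAP = 0.500

ℓ'(φ) = 6/φ − 9 − 6φ. Setting this to zero and multiplying by φ: 6φ² + 9φ − 6 = 0.
φ = (−9 + √(9² + 4·6·6)) / (2·6) = (−9 + √225) / 12 = (−9 + 15)/12 = 1/2.
ℓ''(φ) = −6/φ² − 6 < 0, confirming a maximum.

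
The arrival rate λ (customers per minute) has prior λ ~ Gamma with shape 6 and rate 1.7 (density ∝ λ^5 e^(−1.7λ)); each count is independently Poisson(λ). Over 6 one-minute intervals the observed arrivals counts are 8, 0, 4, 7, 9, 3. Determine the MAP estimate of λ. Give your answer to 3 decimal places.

λ̂_MAP = 4.675

Σxᵢ = 8+0+4+7+9+3 = 31, with n = 6.
Posterior ∝ λ^5e^(−1.7λ) · λ^31e^(−6λ) = λ^36e^(−7.7λ), i.e. Gamma(shape=37, rate=7.7).
The mode of a Gamma(a, b) with a ≥ 1 (shape–rate) is (a−1)/b = 36/7.7 ≈ 4.675.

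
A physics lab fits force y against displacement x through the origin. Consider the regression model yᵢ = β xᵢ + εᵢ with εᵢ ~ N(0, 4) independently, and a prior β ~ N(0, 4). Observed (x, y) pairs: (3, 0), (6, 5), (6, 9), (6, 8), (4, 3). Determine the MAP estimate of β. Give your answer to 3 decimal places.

log p(β | y) = −Σ(yᵢ − βxᵢ)²/(2·4) − β²/(2·4) + const.
Setting the derivative to zero: Σxᵢ(yᵢ − βxᵢ)/4 − β/4 = 0, so β = Σxᵢyᵢ / (Σxᵢ² + σ²/τ²).
Σxᵢyᵢ = 3·0 + 6·5 + 6·9 + 6·8 + 4·3 = 144; Σxᵢ² = 133; σ²/τ² = 1.
β̂_MAP = 144 / (133 + 1) = 144/134 ≈ 1.075.

β̂_MAP = 1.075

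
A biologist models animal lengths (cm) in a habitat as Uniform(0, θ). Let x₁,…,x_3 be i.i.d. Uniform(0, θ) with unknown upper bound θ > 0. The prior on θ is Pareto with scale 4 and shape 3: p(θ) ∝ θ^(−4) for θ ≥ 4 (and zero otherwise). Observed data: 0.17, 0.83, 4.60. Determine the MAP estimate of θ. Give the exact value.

The Uniform(0, θ) likelihood is θ^(−n) for θ ≥ max(xᵢ), zero otherwise. Here max(xᵢ) = 4.60.
Posterior ∝ θ^(−4) · θ^(−3) = θ^(−7) on θ ≥ max(4, 4.60) = 4.60.
This density is strictly decreasing in θ, so the posterior mode lies at the lower boundary of the support.

θ̂_MAP = 4.60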